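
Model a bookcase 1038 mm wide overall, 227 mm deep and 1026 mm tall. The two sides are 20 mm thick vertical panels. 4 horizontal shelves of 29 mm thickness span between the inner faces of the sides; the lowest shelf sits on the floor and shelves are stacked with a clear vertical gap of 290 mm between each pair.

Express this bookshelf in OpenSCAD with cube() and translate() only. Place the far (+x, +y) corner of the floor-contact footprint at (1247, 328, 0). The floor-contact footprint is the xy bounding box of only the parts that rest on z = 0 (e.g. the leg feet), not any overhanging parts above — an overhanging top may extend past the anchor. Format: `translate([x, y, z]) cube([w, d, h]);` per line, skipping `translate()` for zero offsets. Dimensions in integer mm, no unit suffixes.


translate([209, 101, 0]) cube([20, 227, 1026]);
translate([1227, 101, 0]) cube([20, 227, 1026]);
translate([229, 101, 0]) cube([998, 227, 29]);
translate([229, 101, 319]) cube([998, 227, 29]);
translate([229, 101, 638]) cube([998, 227, 29]);
translate([229, 101, 957]) cube([998, 227, 29]);


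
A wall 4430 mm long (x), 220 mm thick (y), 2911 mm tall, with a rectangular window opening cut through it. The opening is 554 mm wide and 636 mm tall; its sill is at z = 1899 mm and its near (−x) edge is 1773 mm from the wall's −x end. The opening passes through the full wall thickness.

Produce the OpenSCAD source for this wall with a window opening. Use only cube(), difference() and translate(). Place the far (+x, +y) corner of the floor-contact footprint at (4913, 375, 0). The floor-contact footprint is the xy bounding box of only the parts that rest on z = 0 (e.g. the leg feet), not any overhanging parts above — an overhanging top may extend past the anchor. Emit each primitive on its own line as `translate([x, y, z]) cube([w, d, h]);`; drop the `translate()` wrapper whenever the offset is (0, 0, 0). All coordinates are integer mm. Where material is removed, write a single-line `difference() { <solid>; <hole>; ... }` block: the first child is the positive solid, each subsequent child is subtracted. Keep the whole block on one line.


difference() { translate([483, 155, 0]) cube([4430, 220, 2911]); translate([2256, 155, 1899]) cube([554, 220, 636]); }


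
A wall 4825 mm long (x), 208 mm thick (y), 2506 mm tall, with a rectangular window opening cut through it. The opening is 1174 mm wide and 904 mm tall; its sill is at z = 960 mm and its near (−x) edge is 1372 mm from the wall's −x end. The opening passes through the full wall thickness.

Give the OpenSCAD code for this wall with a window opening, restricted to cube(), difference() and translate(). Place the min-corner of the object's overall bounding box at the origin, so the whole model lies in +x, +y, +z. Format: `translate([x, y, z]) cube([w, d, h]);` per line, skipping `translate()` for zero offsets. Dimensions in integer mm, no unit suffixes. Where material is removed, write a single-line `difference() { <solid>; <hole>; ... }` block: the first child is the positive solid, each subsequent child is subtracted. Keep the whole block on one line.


difference() { cube([4825, 208, 2506]); translate([1372, 0, 960]) cube([1174, 208, 904]); }


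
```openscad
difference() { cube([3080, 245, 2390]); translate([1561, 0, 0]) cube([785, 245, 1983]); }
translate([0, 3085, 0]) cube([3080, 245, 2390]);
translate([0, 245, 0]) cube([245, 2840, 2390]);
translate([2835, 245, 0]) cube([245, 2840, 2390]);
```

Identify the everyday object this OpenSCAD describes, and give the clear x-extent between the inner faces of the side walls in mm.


A single room. The interior width is 2590 mm.

Four walls enclosing a rectangle with a door in the front wall — a room. Outside width 3080 minus two 245 mm walls gives 2590 mm.


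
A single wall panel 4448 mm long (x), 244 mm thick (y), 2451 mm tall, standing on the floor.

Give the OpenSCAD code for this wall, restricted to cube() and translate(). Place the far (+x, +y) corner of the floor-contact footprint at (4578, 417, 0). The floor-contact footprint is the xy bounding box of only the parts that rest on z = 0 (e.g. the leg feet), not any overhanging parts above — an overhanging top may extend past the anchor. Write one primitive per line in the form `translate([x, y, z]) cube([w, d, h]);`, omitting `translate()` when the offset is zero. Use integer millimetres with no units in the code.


translate([130, 173, 0]) cube([4448, 244, 2451]);


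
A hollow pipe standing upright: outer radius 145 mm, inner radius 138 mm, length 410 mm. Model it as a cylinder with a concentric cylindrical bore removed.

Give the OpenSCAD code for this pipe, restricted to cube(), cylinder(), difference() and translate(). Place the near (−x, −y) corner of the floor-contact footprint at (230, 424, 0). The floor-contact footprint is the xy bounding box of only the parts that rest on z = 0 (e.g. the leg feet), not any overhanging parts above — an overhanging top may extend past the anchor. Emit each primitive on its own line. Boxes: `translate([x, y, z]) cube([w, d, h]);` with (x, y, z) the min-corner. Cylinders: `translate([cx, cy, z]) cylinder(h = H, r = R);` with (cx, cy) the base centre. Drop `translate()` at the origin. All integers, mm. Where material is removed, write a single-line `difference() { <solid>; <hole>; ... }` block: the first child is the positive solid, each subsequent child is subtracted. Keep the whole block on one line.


difference() { translate([375, 569, 0]) cylinder(h = 410, r = 145); translate([375, 569, 0]) cylinder(h = 410, r = 138); }


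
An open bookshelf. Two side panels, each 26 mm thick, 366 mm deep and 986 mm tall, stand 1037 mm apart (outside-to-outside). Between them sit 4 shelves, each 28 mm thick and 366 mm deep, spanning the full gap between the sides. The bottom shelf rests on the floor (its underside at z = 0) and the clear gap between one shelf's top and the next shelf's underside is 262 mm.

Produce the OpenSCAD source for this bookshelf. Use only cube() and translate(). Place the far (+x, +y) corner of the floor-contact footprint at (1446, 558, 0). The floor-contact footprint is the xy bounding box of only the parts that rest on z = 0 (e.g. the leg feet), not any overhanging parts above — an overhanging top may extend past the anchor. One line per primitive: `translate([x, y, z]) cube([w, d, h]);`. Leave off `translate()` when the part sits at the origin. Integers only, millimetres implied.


translate([409, 192, 0]) cube([26, 366, 986]);
translate([1420, 192, 0]) cube([26, 366, 986]);
translate([435, 192, 0]) cube([985, 366, 28]);
translate([435, 192, 290]) cube([985, 366, 28]);
translate([435, 192, 580]) cube([985, 366, 28]);
translate([435, 192, 870]) cube([985, 366, 28]);


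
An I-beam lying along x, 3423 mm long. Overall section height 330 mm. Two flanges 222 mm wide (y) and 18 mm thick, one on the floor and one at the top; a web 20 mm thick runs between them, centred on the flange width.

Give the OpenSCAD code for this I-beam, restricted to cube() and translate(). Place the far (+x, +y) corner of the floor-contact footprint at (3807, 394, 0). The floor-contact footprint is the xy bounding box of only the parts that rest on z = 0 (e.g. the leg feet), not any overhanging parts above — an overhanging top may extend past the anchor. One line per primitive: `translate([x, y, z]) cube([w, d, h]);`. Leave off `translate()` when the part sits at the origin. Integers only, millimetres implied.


translate([384, 172, 0]) cube([3423, 222, 18]);
translate([384, 273, 18]) cube([3423, 20, 294]);
translate([384, 172, 312]) cube([3423, 222, 18]);


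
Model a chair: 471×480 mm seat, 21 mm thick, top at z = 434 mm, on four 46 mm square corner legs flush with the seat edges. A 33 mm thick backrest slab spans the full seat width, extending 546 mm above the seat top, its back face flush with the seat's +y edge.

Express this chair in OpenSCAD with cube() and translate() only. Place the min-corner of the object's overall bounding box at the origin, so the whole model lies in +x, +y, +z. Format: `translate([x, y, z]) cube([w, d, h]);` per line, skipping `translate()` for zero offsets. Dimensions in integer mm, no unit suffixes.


// leg_h = 434 - 21 = 413
translate([0, 0, 413]) cube([471, 480, 21]);
cube([46, 46, 413]);
translate([425, 0, 0]) cube([46, 46, 413]);
translate([0, 434, 0]) cube([46, 46, 413]);
translate([425, 434, 0]) cube([46, 46, 413]);
translate([0, 447, 434]) cube([471, 33, 546]);


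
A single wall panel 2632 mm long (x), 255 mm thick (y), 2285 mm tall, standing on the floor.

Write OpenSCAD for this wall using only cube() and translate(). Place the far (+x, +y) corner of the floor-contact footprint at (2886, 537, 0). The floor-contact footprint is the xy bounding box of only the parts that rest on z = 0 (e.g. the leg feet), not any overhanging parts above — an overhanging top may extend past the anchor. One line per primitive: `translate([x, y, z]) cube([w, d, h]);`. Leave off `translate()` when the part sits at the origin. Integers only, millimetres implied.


translate([254, 282, 0]) cube([2632, 255, 2285]);


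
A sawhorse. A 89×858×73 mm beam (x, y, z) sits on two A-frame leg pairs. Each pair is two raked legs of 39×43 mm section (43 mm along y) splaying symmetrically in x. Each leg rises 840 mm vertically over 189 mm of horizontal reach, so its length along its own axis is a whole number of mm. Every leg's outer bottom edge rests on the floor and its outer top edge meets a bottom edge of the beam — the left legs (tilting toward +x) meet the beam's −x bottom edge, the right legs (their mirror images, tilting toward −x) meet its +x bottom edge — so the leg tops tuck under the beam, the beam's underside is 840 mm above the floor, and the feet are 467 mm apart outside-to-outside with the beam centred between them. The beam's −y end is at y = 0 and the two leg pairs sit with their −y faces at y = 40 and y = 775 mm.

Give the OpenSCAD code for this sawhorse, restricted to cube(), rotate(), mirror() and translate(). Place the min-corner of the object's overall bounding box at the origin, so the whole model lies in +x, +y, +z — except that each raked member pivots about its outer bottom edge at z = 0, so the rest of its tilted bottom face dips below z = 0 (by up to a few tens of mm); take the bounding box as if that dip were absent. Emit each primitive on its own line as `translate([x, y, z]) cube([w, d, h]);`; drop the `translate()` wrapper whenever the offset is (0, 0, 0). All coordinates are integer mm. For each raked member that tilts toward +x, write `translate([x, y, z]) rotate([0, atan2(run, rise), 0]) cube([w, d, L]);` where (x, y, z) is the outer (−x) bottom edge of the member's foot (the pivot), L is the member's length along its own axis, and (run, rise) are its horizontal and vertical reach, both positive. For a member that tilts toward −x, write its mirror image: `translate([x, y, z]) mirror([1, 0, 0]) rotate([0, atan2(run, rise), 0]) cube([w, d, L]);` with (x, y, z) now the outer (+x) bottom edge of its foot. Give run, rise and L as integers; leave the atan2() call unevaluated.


translate([189, 0, 840]) cube([89, 858, 73]);
translate([0, 40, 0]) rotate([0, atan2(189, 840), 0]) cube([39, 43, 861]);
translate([467, 40, 0]) mirror([1, 0, 0]) rotate([0, atan2(189, 840), 0]) cube([39, 43, 861]);
translate([0, 775, 0]) rotate([0, atan2(189, 840), 0]) cube([39, 43, 861]);
translate([467, 775, 0]) mirror([1, 0, 0]) rotate([0, atan2(189, 840), 0]) cube([39, 43, 861]);


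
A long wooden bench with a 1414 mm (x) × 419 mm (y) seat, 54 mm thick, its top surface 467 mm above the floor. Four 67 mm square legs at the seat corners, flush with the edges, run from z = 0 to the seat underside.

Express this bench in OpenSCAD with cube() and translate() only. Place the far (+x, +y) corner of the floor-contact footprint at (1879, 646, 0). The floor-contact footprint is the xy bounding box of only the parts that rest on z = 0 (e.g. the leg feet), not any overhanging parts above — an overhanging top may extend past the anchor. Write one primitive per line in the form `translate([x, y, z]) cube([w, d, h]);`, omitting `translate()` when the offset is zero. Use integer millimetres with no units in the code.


// leg_h = 467 − 54 = 413
translate([465, 227, 413]) cube([1414, 419, 54]);
translate([465, 227, 0]) cube([67, 67, 413]);
translate([465, 579, 0]) cube([67, 67, 413]);
translate([1812, 227, 0]) cube([67, 67, 413]);
translate([1812, 579, 0]) cube([67, 67, 413]);


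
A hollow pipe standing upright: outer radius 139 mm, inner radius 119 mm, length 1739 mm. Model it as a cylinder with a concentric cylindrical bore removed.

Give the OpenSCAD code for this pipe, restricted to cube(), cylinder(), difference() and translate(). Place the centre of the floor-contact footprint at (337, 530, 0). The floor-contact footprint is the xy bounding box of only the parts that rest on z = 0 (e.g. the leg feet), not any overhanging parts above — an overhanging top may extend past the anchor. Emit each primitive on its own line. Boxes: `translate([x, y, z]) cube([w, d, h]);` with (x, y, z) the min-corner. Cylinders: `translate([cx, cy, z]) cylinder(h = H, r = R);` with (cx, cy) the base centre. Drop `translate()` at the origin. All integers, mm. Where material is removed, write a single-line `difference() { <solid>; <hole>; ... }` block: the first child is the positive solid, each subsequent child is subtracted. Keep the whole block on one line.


difference() { translate([337, 530, 0]) cylinder(h = 1739, r = 139); translate([337, 530, 0]) cylinder(h = 1739, r = 119); }


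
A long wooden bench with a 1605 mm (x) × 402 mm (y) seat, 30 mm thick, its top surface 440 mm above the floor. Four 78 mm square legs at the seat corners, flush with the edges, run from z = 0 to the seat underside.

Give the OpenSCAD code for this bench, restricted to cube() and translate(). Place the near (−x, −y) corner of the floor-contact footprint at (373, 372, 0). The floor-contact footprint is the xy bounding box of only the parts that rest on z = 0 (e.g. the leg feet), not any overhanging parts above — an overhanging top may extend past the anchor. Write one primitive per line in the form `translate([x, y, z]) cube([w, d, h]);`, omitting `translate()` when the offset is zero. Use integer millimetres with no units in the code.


translate([373, 372, 410]) cube([1605, 402, 30]);
translate([373, 372, 0]) cube([78, 78, 410]);
translate([373, 696, 0]) cube([78, 78, 410]);
translate([1900, 372, 0]) cube([78, 78, 410]);
translate([1900, 696, 0]) cube([78, 78, 410]);


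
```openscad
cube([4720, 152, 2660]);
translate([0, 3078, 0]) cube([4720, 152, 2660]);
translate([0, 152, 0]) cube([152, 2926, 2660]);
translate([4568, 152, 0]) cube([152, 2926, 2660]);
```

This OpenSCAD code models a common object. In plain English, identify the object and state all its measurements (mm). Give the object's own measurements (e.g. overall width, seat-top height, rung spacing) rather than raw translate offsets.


The wall frame of a small rectangular building: four walls, each 2660 mm tall and 152 mm thick, enclosing a footprint 4720 mm (x) by 3230 mm (y) outside-to-outside, with no floor or roof. The front and back walls (the −y and +y sides) span the full width; the two side walls fit between them.


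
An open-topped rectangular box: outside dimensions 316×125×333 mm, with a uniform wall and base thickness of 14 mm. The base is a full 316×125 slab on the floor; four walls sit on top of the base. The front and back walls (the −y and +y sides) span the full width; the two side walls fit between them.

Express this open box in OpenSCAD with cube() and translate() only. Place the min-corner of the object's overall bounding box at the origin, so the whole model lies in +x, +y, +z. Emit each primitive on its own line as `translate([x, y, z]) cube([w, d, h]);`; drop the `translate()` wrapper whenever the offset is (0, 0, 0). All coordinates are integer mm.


cube([316, 125, 14]);
translate([0, 0, 14]) cube([316, 14, 319]);
translate([0, 111, 14]) cube([316, 14, 319]);
translate([0, 14, 14]) cube([14, 97, 319]);
translate([302, 14, 14]) cube([14, 97, 319]);


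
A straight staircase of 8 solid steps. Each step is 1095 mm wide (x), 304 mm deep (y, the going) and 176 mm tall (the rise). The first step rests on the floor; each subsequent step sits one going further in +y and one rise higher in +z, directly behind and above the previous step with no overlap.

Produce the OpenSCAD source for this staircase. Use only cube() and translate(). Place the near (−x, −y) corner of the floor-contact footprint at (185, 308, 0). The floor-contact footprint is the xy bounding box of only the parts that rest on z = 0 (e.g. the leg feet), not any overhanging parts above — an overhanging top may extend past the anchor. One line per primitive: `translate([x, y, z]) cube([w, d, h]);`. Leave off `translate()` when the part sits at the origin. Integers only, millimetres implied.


translate([185, 308, 0]) cube([1095, 304, 176]);
translate([185, 612, 176]) cube([1095, 304, 176]);
translate([185, 916, 352]) cube([1095, 304, 176]);
translate([185, 1220, 528]) cube([1095, 304, 176]);
translate([185, 1524, 704]) cube([1095, 304, 176]);
translate([185, 1828, 880]) cube([1095, 304, 176]);
translate([185, 2132, 1056]) cube([1095, 304, 176]);
translate([185, 2436, 1232]) cube([1095, 304, 176]);


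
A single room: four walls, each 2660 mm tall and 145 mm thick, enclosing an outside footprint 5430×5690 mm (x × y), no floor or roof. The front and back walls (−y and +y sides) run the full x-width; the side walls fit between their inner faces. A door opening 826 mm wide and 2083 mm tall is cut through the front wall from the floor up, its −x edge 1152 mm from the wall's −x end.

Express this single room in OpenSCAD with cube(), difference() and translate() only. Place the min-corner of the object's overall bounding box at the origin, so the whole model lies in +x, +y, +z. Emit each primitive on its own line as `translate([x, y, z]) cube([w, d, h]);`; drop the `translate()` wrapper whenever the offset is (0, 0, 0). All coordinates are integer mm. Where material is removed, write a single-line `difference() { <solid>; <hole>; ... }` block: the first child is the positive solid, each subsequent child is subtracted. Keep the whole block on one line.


difference() { cube([5430, 145, 2660]); translate([1152, 0, 0]) cube([826, 145, 2083]); }
translate([0, 5545, 0]) cube([5430, 145, 2660]);
translate([0, 145, 0]) cube([145, 5400, 2660]);
translate([5285, 145, 0]) cube([145, 5400, 2660]);


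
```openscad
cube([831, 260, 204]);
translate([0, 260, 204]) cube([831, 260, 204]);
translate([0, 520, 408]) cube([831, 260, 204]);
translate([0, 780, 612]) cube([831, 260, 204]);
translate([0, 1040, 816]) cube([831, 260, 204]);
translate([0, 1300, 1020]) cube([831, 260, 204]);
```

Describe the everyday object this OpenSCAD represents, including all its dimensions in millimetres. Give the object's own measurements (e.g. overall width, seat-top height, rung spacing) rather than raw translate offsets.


A straight staircase of 6 solid steps. Each step is 831 mm wide (x), 260 mm deep (y, the going) and 204 mm tall (the rise). The first step rests on the floor; each subsequent step sits one going further in +y and one rise higher in +z, directly behind and above the previous step with no overlap.


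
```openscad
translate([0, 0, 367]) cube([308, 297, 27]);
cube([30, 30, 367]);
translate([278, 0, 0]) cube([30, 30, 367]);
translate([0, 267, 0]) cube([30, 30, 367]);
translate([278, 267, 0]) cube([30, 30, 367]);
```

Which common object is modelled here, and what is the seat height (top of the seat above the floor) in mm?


A stool. The seat height is 394 mm.

A 308×297×27 slab at z = 367 on four corner posts — a stool. The seat top is 367 + 27 = 394 mm.


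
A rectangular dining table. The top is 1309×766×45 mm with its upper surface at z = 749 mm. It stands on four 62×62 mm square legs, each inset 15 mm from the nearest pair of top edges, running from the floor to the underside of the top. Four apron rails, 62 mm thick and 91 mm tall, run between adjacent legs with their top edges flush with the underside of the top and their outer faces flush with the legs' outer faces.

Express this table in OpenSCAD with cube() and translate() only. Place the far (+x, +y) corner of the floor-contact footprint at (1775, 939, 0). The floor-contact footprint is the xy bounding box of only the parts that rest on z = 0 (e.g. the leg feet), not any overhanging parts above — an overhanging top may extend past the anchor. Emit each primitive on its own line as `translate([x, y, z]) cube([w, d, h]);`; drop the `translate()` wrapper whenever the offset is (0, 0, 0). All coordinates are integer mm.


// leg_h = 749 - 45 = 704
// apron z = 704 - 91 = 613
translate([481, 188, 704]) cube([1309, 766, 45]);
translate([496, 203, 0]) cube([62, 62, 704]);
translate([1713, 203, 0]) cube([62, 62, 704]);
translate([496, 877, 0]) cube([62, 62, 704]);
translate([1713, 877, 0]) cube([62, 62, 704]);
translate([558, 203, 613]) cube([1155, 62, 91]);
translate([558, 877, 613]) cube([1155, 62, 91]);
translate([496, 265, 613]) cube([62, 612, 91]);
translate([1713, 265, 613]) cube([62, 612, 91]);


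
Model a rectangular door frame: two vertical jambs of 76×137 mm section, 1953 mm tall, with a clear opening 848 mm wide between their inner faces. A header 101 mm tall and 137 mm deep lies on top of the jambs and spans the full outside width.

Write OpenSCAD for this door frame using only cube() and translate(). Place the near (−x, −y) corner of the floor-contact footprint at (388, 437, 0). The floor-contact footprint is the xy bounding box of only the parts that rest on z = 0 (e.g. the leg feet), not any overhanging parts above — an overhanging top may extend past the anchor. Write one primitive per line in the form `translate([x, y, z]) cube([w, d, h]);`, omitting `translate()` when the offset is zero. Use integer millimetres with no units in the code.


translate([388, 437, 0]) cube([76, 137, 1953]);
translate([1312, 437, 0]) cube([76, 137, 1953]);
translate([388, 437, 1953]) cube([1000, 137, 101]);


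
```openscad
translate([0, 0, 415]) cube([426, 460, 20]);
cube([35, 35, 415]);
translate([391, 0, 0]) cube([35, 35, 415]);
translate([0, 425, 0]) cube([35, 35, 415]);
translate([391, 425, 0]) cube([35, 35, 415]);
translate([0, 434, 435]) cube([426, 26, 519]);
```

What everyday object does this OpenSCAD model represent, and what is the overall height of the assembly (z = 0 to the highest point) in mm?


A chair. The overall height is 954 mm.

A slab on four corner posts with a tall panel at the back — a chair. The seat slab sits at z = 415 with thickness 20, and the 519 mm backrest starts at the seat top, so the overall height is 415 + 20 + 519 = 954 mm.


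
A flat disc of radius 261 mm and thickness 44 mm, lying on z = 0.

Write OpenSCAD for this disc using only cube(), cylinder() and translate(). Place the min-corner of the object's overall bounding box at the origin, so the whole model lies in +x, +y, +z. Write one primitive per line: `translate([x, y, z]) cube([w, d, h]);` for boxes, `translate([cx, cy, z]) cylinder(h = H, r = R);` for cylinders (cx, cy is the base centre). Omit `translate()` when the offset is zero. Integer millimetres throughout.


translate([261, 261, 0]) cylinder(h = 44, r = 261);


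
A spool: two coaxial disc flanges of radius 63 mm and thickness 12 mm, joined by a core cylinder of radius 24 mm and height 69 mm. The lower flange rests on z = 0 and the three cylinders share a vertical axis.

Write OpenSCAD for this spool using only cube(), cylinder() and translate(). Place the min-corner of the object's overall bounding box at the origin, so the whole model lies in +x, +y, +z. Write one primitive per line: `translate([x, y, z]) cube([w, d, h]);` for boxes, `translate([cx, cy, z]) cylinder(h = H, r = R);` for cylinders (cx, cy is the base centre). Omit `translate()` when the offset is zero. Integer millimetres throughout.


translate([63, 63, 0]) cylinder(h = 12, r = 63);
translate([63, 63, 12]) cylinder(h = 69, r = 24);
translate([63, 63, 81]) cylinder(h = 12, r = 63);


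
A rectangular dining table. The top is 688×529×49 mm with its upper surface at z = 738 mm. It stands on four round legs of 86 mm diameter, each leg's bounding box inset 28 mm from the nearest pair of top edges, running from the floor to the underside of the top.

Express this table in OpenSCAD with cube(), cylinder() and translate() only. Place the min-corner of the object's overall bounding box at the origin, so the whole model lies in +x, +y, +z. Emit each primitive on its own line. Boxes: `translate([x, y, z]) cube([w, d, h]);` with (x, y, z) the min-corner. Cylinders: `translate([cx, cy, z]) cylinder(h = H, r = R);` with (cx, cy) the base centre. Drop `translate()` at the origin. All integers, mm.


// leg_h = 738 - 49 = 689
translate([0, 0, 689]) cube([688, 529, 49]);
translate([71, 71, 0]) cylinder(h = 689, r = 43);
translate([617, 71, 0]) cylinder(h = 689, r = 43);
translate([71, 458, 0]) cylinder(h = 689, r = 43);
translate([617, 458, 0]) cylinder(h = 689, r = 43);


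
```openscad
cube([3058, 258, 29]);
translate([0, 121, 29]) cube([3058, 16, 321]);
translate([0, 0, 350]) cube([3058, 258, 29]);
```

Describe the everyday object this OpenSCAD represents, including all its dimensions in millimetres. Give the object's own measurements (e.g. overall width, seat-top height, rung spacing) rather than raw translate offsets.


An I-beam lying along x, 3058 mm long. Overall section height 379 mm. Two flanges 258 mm wide (y) and 29 mm thick, one on the floor and one at the top; a web 16 mm thick runs between them, centred on the flange width.


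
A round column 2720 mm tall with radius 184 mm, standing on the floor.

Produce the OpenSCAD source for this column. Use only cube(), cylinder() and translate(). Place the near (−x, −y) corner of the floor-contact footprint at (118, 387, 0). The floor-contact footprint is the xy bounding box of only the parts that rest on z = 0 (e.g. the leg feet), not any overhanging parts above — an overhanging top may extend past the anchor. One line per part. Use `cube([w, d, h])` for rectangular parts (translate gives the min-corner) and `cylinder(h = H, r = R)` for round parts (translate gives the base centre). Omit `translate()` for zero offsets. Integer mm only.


translate([302, 571, 0]) cylinder(h = 2720, r = 184);


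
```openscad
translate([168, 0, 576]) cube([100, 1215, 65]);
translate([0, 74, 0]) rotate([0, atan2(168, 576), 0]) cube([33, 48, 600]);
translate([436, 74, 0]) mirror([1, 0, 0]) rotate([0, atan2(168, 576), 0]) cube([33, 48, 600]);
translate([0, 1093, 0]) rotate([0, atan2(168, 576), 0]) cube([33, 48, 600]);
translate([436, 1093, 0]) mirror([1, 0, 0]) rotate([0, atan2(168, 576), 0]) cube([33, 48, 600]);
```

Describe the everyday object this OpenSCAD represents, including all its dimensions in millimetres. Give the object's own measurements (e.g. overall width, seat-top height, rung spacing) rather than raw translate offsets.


A sawhorse. A 100×1215×65 mm beam (x, y, z) sits on two A-frame leg pairs. Each pair is two raked legs of 33×48 mm section (48 mm along y) splaying symmetrically in x. Each leg rises 576 mm vertically over 168 mm of horizontal reach and is 600 mm long along its own axis. Every leg's outer bottom edge rests on the floor and its outer top edge meets a bottom edge of the beam — the left legs (tilting toward +x) meet the beam's −x bottom edge, the right legs (their mirror images, tilting toward −x) meet its +x bottom edge — so the leg tops tuck under the beam, the beam's underside is 576 mm above the floor, and the feet are 436 mm apart outside-to-outside with the beam centred between them. The two leg pairs are set in 74 mm from either end of the beam.


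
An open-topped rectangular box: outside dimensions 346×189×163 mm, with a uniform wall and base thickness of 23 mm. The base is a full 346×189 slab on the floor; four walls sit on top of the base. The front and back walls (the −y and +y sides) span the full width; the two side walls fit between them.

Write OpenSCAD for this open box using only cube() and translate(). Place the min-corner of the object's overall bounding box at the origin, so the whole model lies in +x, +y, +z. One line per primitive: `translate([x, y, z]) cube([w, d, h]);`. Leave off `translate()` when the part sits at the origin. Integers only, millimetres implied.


cube([346, 189, 23]);
translate([0, 0, 23]) cube([346, 23, 140]);
translate([0, 166, 23]) cube([346, 23, 140]);
translate([0, 23, 23]) cube([23, 143, 140]);
translate([323, 23, 23]) cube([23, 143, 140]);


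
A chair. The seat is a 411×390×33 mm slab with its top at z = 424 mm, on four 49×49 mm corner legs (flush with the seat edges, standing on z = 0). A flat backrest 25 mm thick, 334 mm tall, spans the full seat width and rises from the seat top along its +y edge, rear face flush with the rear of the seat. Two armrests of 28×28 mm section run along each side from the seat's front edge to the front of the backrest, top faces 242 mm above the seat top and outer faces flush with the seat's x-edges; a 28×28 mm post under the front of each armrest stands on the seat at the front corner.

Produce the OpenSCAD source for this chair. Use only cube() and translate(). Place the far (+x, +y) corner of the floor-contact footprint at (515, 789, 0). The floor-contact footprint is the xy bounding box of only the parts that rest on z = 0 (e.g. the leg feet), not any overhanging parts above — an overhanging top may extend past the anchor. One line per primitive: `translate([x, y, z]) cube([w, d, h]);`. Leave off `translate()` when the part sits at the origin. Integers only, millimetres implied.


translate([104, 399, 391]) cube([411, 390, 33]);
translate([104, 399, 0]) cube([49, 49, 391]);
translate([466, 399, 0]) cube([49, 49, 391]);
translate([104, 740, 0]) cube([49, 49, 391]);
translate([466, 740, 0]) cube([49, 49, 391]);
translate([104, 764, 424]) cube([411, 25, 334]);
translate([104, 399, 638]) cube([28, 365, 28]);
translate([487, 399, 638]) cube([28, 365, 28]);
translate([104, 399, 424]) cube([28, 28, 214]);
translate([487, 399, 424]) cube([28, 28, 214]);


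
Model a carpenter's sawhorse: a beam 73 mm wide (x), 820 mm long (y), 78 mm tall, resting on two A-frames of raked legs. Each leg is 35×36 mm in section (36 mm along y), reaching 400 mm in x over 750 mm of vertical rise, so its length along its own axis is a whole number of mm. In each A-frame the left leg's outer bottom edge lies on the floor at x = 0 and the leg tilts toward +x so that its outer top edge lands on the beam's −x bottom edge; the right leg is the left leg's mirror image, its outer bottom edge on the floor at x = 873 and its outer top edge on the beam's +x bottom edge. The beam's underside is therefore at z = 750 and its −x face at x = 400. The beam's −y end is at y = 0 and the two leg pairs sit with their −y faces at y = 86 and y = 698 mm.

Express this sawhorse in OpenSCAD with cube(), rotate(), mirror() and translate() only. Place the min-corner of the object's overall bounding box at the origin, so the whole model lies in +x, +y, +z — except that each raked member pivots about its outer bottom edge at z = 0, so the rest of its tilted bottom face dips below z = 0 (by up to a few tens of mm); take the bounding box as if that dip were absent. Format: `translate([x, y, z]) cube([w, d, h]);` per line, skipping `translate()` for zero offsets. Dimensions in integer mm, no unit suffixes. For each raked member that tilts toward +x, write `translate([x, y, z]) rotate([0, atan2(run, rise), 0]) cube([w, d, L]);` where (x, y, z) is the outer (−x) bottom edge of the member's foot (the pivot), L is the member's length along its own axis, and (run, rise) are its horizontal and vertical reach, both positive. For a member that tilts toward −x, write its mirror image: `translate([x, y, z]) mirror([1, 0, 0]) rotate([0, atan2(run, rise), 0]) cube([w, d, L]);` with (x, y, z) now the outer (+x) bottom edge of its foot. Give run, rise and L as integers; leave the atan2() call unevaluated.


translate([400, 0, 750]) cube([73, 820, 78]);
translate([0, 86, 0]) rotate([0, atan2(400, 750), 0]) cube([35, 36, 850]);
translate([873, 86, 0]) mirror([1, 0, 0]) rotate([0, atan2(400, 750), 0]) cube([35, 36, 850]);
translate([0, 698, 0]) rotate([0, atan2(400, 750), 0]) cube([35, 36, 850]);
translate([873, 698, 0]) mirror([1, 0, 0]) rotate([0, atan2(400, 750), 0]) cube([35, 36, 850]);


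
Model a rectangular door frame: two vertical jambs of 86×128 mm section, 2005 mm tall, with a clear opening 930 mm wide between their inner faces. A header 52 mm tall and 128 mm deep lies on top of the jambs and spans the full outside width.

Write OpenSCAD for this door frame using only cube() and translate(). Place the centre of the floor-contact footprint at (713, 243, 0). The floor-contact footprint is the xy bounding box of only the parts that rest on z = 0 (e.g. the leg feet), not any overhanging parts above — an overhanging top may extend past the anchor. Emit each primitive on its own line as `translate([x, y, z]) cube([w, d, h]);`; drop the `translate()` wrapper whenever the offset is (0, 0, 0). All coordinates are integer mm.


translate([162, 179, 0]) cube([86, 128, 2005]);
translate([1178, 179, 0]) cube([86, 128, 2005]);
translate([162, 179, 2005]) cube([1102, 128, 52]);


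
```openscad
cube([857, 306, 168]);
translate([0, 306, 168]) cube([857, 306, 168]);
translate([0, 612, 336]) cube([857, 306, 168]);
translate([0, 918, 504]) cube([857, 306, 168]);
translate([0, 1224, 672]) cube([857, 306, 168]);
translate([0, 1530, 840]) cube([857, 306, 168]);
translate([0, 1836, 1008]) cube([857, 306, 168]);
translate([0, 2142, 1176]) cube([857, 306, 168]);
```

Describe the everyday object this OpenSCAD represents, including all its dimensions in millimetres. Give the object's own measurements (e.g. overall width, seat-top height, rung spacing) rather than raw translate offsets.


A straight staircase of 8 solid steps. Each step is 857 mm wide (x), 306 mm deep (y, the going) and 168 mm tall (the rise). The first step rests on the floor; each subsequent step sits one going further in +y and one rise higher in +z, directly behind and above the previous step with no overlap.


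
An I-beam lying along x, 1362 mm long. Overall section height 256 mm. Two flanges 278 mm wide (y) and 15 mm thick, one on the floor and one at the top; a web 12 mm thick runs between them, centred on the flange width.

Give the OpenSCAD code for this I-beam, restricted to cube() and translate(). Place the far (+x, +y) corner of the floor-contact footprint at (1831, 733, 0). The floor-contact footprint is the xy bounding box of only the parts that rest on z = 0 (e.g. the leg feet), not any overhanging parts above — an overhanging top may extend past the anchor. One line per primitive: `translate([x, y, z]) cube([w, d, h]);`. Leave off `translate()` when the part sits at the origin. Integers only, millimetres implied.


translate([469, 455, 0]) cube([1362, 278, 15]);
translate([469, 588, 15]) cube([1362, 12, 226]);
translate([469, 455, 241]) cube([1362, 278, 15]);


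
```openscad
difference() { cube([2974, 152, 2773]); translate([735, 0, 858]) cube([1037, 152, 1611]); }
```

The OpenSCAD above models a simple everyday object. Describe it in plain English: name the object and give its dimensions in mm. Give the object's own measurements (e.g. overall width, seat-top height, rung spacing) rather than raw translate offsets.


A wall 2974 mm long (x), 152 mm thick (y), 2773 mm tall, with a rectangular window opening cut through it. The opening is 1037 mm wide and 1611 mm tall; its sill is at z = 858 mm and its near (−x) edge is 735 mm from the wall's −x end. The opening passes through the full wall thickness.


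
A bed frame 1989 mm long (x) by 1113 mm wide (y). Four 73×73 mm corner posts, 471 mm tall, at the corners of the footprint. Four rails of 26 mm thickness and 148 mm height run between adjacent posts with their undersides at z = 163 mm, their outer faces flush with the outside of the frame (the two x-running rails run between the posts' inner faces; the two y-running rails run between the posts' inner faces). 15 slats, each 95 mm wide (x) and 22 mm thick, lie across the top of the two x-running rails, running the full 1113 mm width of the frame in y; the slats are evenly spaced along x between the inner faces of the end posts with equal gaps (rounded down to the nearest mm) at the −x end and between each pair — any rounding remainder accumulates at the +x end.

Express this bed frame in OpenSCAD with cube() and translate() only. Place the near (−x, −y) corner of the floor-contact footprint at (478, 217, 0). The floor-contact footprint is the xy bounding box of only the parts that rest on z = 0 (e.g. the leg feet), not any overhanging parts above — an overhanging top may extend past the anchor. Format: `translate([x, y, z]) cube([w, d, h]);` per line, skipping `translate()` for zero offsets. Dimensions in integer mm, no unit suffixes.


translate([478, 217, 0]) cube([73, 73, 471]);
translate([478, 1257, 0]) cube([73, 73, 471]);
translate([2394, 217, 0]) cube([73, 73, 471]);
translate([2394, 1257, 0]) cube([73, 73, 471]);
translate([551, 217, 163]) cube([1843, 26, 148]);
translate([551, 1304, 163]) cube([1843, 26, 148]);
translate([478, 290, 163]) cube([26, 967, 148]);
translate([2441, 290, 163]) cube([26, 967, 148]);
translate([577, 217, 311]) cube([95, 1113, 22]);
translate([698, 217, 311]) cube([95, 1113, 22]);
translate([819, 217, 311]) cube([95, 1113, 22]);
translate([940, 217, 311]) cube([95, 1113, 22]);
translate([1061, 217, 311]) cube([95, 1113, 22]);
translate([1182, 217, 311]) cube([95, 1113, 22]);
translate([1303, 217, 311]) cube([95, 1113, 22]);
translate([1424, 217, 311]) cube([95, 1113, 22]);
translate([1545, 217, 311]) cube([95, 1113, 22]);
translate([1666, 217, 311]) cube([95, 1113, 22]);
translate([1787, 217, 311]) cube([95, 1113, 22]);
translate([1908, 217, 311]) cube([95, 1113, 22]);
translate([2029, 217, 311]) cube([95, 1113, 22]);
translate([2150, 217, 311]) cube([95, 1113, 22]);
translate([2271, 217, 311]) cube([95, 1113, 22]);


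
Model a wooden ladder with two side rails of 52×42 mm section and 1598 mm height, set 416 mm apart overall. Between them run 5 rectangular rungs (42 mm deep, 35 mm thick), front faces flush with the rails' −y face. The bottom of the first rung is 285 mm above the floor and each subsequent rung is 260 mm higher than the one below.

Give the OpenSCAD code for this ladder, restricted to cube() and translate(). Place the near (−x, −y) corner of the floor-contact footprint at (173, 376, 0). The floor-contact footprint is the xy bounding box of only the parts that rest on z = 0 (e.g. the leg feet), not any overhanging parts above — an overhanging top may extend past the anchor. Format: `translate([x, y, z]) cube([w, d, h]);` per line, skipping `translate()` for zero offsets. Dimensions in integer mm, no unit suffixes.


translate([173, 376, 0]) cube([52, 42, 1598]);
translate([537, 376, 0]) cube([52, 42, 1598]);
translate([225, 376, 285]) cube([312, 42, 35]);
translate([225, 376, 545]) cube([312, 42, 35]);
translate([225, 376, 805]) cube([312, 42, 35]);
translate([225, 376, 1065]) cube([312, 42, 35]);
translate([225, 376, 1325]) cube([312, 42, 35]);


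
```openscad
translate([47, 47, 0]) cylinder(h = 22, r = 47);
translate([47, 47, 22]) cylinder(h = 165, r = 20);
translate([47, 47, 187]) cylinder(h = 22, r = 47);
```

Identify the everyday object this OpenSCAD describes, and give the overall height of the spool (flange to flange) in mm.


A spool. The overall height is 209 mm.

Three coaxial cylinders, large–small–large — a spool. Two 22 mm flanges and a 165 mm core give 22 + 165 + 22 = 209 mm.


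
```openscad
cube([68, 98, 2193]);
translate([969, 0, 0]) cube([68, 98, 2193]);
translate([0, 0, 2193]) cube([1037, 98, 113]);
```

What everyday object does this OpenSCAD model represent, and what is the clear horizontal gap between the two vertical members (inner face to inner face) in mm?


A door frame. The clear opening width is 901 mm.

Two 2193 mm tall posts with a header on top — a door frame. The left jamb is 68 mm wide at x = 0; the right jamb starts at x = 969. The clear opening is 969 − 68 = 901 mm.
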